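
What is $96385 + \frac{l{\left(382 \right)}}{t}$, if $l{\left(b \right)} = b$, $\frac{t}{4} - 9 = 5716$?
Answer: $\frac{1103608441}{11450} \approx 96385.0$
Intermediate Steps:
$t = 22900$ ($t = 36 + 4 \cdot 5716 = 36 + 22864 = 22900$)
$96385 + \frac{l{\left(382 \right)}}{t} = 96385 + \frac{382}{22900} = 96385 + 382 \cdot \frac{1}{22900} = 96385 + \frac{191}{11450} = \frac{1103608441}{11450}$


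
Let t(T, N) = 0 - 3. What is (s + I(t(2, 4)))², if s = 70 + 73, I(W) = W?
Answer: 19600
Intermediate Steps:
t(T, N) = -3
s = 143
(s + I(t(2, 4)))² = (143 - 3)² = 140² = 19600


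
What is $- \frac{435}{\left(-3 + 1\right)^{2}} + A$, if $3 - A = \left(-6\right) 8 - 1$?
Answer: $- \frac{227}{4} \approx -56.75$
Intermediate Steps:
$A = 52$ ($A = 3 - \left(\left(-6\right) 8 - 1\right) = 3 - \left(-48 - 1\right) = 3 - -49 = 3 + 49 = 52$)
$- \frac{435}{\left(-3 + 1\right)^{2}} + A = - \frac{435}{\left(-3 + 1\right)^{2}} + 52 = - \frac{435}{\left(-2\right)^{2}} + 52 = - \frac{435}{4} + 52 = - \frac{227}{4}$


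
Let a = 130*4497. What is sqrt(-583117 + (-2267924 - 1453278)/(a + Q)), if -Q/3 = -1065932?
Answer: 4*I*sqrt(130350514351571466)/1891203 ≈ 763.62*I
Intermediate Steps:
Q = 3197796 (Q = -3*(-1065932) = 3197796)
a = 584610
sqrt(-583117 + (-2267924 - 1453278)/(a + Q)) = sqrt(-583117 + (-2267924 - 1453278)/(584610 + 3197796)) = sqrt(-583117 - 3721202/3782406) = sqrt(-583117 - 3721202*1/3782406) = sqrt(-583117 - 1860601/1891203) = sqrt(-1102794480352/1891203) = 4*I*sqrt(130350514351571466)/1891203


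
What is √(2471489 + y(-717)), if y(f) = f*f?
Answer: √2985578 ≈ 1727.9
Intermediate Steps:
y(f) = f²
√(2471489 + y(-717)) = √(2471489 + (-717)²) = √(2471489 + 514089) = √2985578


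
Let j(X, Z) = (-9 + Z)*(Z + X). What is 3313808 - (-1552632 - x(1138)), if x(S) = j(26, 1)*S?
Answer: 4620632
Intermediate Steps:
j(X, Z) = (-9 + Z)*(X + Z)
x(S) = -216*S (x(S) = (1² - 9*26 - 9*1 + 26*1)*S = (1 - 234 - 9 + 26)*S = -216*S)
3313808 - (-1552632 - x(1138)) = 3313808 - (-1552632 - (-216)*1138) = 3313808 - (-1552632 - 1*(-245808)) = 3313808 - (-1552632 + 245808) = 3313808 - 1*(-1306824) = 3313808 + 1306824 = 4620632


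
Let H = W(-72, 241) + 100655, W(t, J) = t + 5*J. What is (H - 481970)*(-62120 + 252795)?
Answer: -72491202850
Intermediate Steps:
H = 101788 (H = (-72 + 5*241) + 100655 = (-72 + 1205) + 100655 = 1133 + 100655 = 101788)
(H - 481970)*(-62120 + 252795) = (101788 - 481970)*(-62120 + 252795) = -380182*190675 = -72491202850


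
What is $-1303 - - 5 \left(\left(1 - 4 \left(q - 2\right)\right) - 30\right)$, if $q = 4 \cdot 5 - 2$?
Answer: $-1768$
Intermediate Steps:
$q = 18$ ($q = 20 - 2 = 18$)
$-1303 - - 5 \left(\left(1 - 4 \left(q - 2\right)\right) - 30\right) = -1303 - - 5 \left(\left(1 - 4 \left(18 - 2\right)\right) - 30\right) = -1303 - - 5 \left(\left(1 - 64\right) - 30\right) = -1303 - - 5 \left(-63 - 30\right) = -1303 - \left(-5\right) \left(-93\right) = -1303 - 465 = -1768$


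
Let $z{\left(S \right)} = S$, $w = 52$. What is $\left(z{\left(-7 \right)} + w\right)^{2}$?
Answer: $2025$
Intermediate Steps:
$\left(z{\left(-7 \right)} + w\right)^{2} = \left(-7 + 52\right)^{2} = 45^{2} = 2025$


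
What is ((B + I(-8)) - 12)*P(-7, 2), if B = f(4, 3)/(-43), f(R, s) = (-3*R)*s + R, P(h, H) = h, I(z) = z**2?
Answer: -15876/43 ≈ -369.21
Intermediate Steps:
f(R, s) = R - 3*R*s (f(R, s) = -3*R*s + R = R - 3*R*s)
B = 32/43 (B = (4*(1 - 3*3))/(-43) = (4*(1 - 9))*(-1/43) = (4*(-8))*(-1/43) = -32*(-1/43) = 32/43 ≈ 0.74419)
((B + I(-8)) - 12)*P(-7, 2) = ((32/43 + (-8)**2) - 12)*(-7) = ((32/43 + 64) - 12)*(-7) = (2784/43 - 12)*(-7) = (2268/43)*(-7) = -15876/43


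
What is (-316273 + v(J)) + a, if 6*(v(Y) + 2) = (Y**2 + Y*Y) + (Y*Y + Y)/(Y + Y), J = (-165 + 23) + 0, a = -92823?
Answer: -4828661/12 ≈ -4.0239e+5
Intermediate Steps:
J = -142 (J = -142 + 0 = -142)
v(Y) = -2 + Y**2/3 + (Y + Y**2)/(12*Y) (v(Y) = -2 + ((Y**2 + Y*Y) + (Y*Y + Y)/(Y + Y))/6 = -2 + ((Y**2 + Y**2) + (Y**2 + Y)/((2*Y)))/6 = -2 + (2*Y**2 + (Y + Y**2)*(1/(2*Y)))/6 = -2 + (2*Y**2 + (Y + Y**2)/(2*Y))/6 = -2 + (Y**2/3 + (Y + Y**2)/(12*Y)) = -2 + Y**2/3 + (Y + Y**2)/(12*Y))
(-316273 + v(J)) + a = (-316273 + (-23/12 + (1/3)*(-142)**2 + (1/12)*(-142))) - 92823 = (-316273 + (-23/12 + (1/3)*20164 - 71/6)) - 92823 = (-316273 + (-23/12 + 20164/3 - 71/6)) - 92823 = (-316273 + 80491/12) - 92823 = -3714785/12 - 92823 = -4828661/12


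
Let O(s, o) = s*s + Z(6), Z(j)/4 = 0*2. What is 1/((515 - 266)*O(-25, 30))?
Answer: 1/155625 ≈ 6.4257e-6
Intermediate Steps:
Z(j) = 0 (Z(j) = 4*(0*2) = 4*0 = 0)
O(s, o) = s² (O(s, o) = s*s + 0 = s² + 0 = s²)
1/((515 - 266)*O(-25, 30)) = 1/((515 - 266)*((-25)²)) = 1/(249*625) = (1/249)*(1/625) = 1/155625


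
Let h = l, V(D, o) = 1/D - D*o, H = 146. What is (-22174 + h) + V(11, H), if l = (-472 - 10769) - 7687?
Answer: -469787/11 ≈ -42708.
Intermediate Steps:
V(D, o) = 1/D - D*o
l = -18928 (l = -11241 - 7687 = -18928)
h = -18928
(-22174 + h) + V(11, H) = (-22174 - 18928) + (1/11 - 1*11*146) = -41102 + (1/11 - 1606) = -41102 - 17665/11 = -469787/11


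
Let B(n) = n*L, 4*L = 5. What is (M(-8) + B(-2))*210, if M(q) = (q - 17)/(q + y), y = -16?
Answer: -1225/4 ≈ -306.25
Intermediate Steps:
L = 5/4 (L = (¼)*5 = 5/4 ≈ 1.2500)
M(q) = (-17 + q)/(-16 + q) (M(q) = (q - 17)/(q - 16) = (-17 + q)/(-16 + q))
B(n) = 5*n/4 (B(n) = n*(5/4) = 5*n/4)
(M(-8) + B(-2))*210 = ((-17 - 8)/(-16 - 8) + (5/4)*(-2))*210 = (-25/(-24) - 5/2)*210 = (-1/24*(-25) - 5/2)*210 = (25/24 - 5/2)*210 = -35/24*210 = -1225/4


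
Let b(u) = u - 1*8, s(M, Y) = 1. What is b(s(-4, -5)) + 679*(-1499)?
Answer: -1017828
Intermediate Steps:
b(u) = -8 + u (b(u) = u - 8 = -8 + u)
b(s(-4, -5)) + 679*(-1499) = (-8 + 1) + 679*(-1499) = -7 - 1017821 = -1017828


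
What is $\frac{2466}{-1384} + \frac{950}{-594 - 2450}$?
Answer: $- \frac{1102663}{526612} \approx -2.0939$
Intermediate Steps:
$\frac{2466}{-1384} + \frac{950}{-594 - 2450} = 2466 \left(- \frac{1}{1384}\right) + \frac{950}{-3044} = - \frac{1233}{692} + 950 \left(- \frac{1}{3044}\right) = - \frac{1233}{692} - \frac{475}{1522} = - \frac{1102663}{526612}$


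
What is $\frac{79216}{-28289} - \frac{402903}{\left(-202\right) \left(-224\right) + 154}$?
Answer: $- \frac{4998095933}{428125726} \approx -11.674$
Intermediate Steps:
$\frac{79216}{-28289} - \frac{402903}{\left(-202\right) \left(-224\right) + 154} = 79216 \left(- \frac{1}{28289}\right) - \frac{402903}{45248 + 154} = - \frac{79216}{28289} - \frac{402903}{45402} = - \frac{79216}{28289} - \frac{134301}{15134} = - \frac{4998095933}{428125726}$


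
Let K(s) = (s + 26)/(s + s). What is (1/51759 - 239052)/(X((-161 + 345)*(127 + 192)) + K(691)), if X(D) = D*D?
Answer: -17099613789394/246439848010341411 ≈ -6.9387e-5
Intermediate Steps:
K(s) = (26 + s)/(2*s) (K(s) = (26 + s)/((2*s)) = (26 + s)*(1/(2*s)) = (26 + s)/(2*s))
X(D) = D²
(1/51759 - 239052)/(X((-161 + 345)*(127 + 192)) + K(691)) = (1/51759 - 239052)/(((-161 + 345)*(127 + 192))² + (½)*(26 + 691)/691) = (1/51759 - 239052)/((184*319)² + (½)*(1/691)*717) = -12373092467/(51759*(58696² + 717/1382)) = -12373092467/(51759*(3445220416 + 717/1382)) = -12373092467/(51759*4761294615629/1382) = -12373092467/51759*1382/4761294615629 = -17099613789394/246439848010341411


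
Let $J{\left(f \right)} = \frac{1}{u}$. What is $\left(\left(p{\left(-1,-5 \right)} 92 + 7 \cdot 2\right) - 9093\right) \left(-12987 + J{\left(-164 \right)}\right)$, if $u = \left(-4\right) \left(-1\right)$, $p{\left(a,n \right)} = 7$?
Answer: $\frac{438172945}{4} \approx 1.0954 \cdot 10^{8}$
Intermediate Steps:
$u = 4$
$J{\left(f \right)} = \frac{1}{4}$
$\left(\left(p{\left(-1,-5 \right)} 92 + 7 \cdot 2\right) - 9093\right) \left(-12987 + J{\left(-164 \right)}\right) = \left(\left(7 \cdot 92 + 7 \cdot 2\right) - 9093\right) \left(-12987 + \frac{1}{4}\right) = \left(\left(644 + 14\right) - 9093\right) \left(- \frac{51947}{4}\right) = \left(658 - 9093\right) \left(- \frac{51947}{4}\right) = \left(-8435\right) \left(- \frac{51947}{4}\right) = \frac{438172945}{4}$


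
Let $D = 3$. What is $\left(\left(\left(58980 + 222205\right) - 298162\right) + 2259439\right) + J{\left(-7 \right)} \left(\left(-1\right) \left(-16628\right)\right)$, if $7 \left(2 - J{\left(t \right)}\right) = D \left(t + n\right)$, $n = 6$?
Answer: $\frac{15979910}{7} \approx 2.2828 \cdot 10^{6}$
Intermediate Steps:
$J{\left(t \right)} = - \frac{4}{7} - \frac{3 t}{7}$ ($J{\left(t \right)} = 2 - \frac{3 \left(t + 6\right)}{7} = 2 - \frac{3 \left(6 + t\right)}{7} = 2 - \frac{18 + 3 t}{7} = 2 - \left(\frac{18}{7} + \frac{3 t}{7}\right) = - \frac{4}{7} - \frac{3 t}{7}$)
$\left(\left(\left(58980 + 222205\right) - 298162\right) + 2259439\right) + J{\left(-7 \right)} \left(\left(-1\right) \left(-16628\right)\right) = \left(\left(\left(58980 + 222205\right) - 298162\right) + 2259439\right) + \left(- \frac{4}{7} - -3\right) \left(\left(-1\right) \left(-16628\right)\right) = \left(\left(281185 - 298162\right) + 2259439\right) + \left(- \frac{4}{7} + 3\right) 16628 = \left(-16977 + 2259439\right) + \frac{17}{7} \cdot 16628 = 2242462 + \frac{282676}{7} = \frac{15979910}{7}$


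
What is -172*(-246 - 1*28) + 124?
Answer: 47252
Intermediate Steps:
-172*(-246 - 1*28) + 124 = -172*(-246 - 28) + 124 = -172*(-274) + 124 = 47128 + 124 = 47252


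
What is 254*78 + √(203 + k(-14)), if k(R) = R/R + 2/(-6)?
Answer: 19812 + √1833/3 ≈ 19826.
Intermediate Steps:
k(R) = ⅔ (k(R) = 1 + 2*(-⅙) = 1 - ⅓ = ⅔)
254*78 + √(203 + k(-14)) = 254*78 + √(203 + ⅔) = 19812 + √(611/3) = 19812 + √1833/3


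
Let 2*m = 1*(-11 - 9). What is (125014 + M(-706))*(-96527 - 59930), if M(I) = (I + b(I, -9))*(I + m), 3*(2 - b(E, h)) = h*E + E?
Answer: -927978071314/3 ≈ -3.0933e+11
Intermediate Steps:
m = -10 (m = (1*(-11 - 9))/2 = (1*(-20))/2 = (½)*(-20) = -10)
b(E, h) = 2 - E/3 - E*h/3 (b(E, h) = 2 - (h*E + E)/3 = 2 - (E*h + E)/3 = 2 - (E + E*h)/3 = 2 + (-E/3 - E*h/3) = 2 - E/3 - E*h/3)
M(I) = (-10 + I)*(2 + 11*I/3) (M(I) = (I + (2 - I/3 - ⅓*I*(-9)))*(I - 10) = (I + (2 - I/3 + 3*I))*(-10 + I) = (I + (2 + 8*I/3))*(-10 + I) = (2 + 11*I/3)*(-10 + I) = (-10 + I)*(2 + 11*I/3))
(125014 + M(-706))*(-96527 - 59930) = (125014 + (-20 - 104/3*(-706) + (11/3)*(-706)²))*(-96527 - 59930) = (125014 + (-20 + 73424/3 + (11/3)*498436))*(-156457) = (125014 + (-20 + 73424/3 + 5482796/3))*(-156457) = (125014 + 5556160/3)*(-156457) = (5931202/3)*(-156457) = -927978071314/3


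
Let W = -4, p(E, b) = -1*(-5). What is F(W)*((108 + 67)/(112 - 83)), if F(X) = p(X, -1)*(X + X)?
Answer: -7000/29 ≈ -241.38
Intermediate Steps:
p(E, b) = 5
F(X) = 10*X (F(X) = 5*(X + X) = 5*(2*X) = 10*X)
F(W)*((108 + 67)/(112 - 83)) = (10*(-4))*((108 + 67)/(112 - 83)) = -7000/29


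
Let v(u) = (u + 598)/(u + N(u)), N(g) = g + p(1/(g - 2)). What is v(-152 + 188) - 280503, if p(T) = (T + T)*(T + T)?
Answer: -5836803701/20809 ≈ -2.8049e+5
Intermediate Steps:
p(T) = 4*T² (p(T) = (2*T)*(2*T) = 4*T²)
N(g) = g + 4/(-2 + g)² (N(g) = g + 4*(1/(g - 2))² = g + 4*(1/(-2 + g))² = g + 4/(-2 + g)²)
v(u) = (598 + u)/(2*u + 4/(-2 + u)²) (v(u) = (u + 598)/(u + (u + 4/(-2 + u)²)) = (598 + u)/(2*u + 4/(-2 + u)²))
v(-152 + 188) - 280503 = (-2 + (-152 + 188))²*(598 + (-152 + 188))/(2*(2 + (-152 + 188)*(-2 + (-152 + 188))²)) - 280503 = (-2 + 36)²*(598 + 36)/(2*(2 + 36*(-2 + 36)²)) - 280503 = (½)*34²*634/(2 + 36*34²) - 280503 = (½)*1156*634/(2 + 36*1156) - 280503 = (½)*1156*634/(2 + 41616) - 280503 = (½)*1156*634/41618 - 280503 = (½)*1156*(1/41618)*634 - 280503 = 183226/20809 - 280503 = -5836803701/20809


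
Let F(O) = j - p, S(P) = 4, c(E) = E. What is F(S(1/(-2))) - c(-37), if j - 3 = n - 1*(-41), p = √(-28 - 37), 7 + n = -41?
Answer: 33 - I*√65 ≈ 33.0 - 8.0623*I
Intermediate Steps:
n = -48 (n = -7 - 41 = -48)
p = I*√65 (p = √(-65) = I*√65 ≈ 8.0623*I)
j = -4 (j = 3 + (-48 - 1*(-41)) = 3 + (-48 + 41) = 3 - 7 = -4)
F(O) = -4 - I*√65
F(S(1/(-2))) - c(-37) = (-4 - I*√65) - 1*(-37) = (-4 - I*√65) + 37 = 33 - I*√65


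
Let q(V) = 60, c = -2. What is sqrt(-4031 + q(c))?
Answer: 19*I*sqrt(11) ≈ 63.016*I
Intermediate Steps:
sqrt(-4031 + q(c)) = sqrt(-4031 + 60) = sqrt(-3971) = 19*I*sqrt(11)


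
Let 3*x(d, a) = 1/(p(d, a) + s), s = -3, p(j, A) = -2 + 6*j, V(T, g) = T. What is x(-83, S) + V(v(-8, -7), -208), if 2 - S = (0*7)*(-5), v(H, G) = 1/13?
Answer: 1496/19617 ≈ 0.076260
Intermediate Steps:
v(H, G) = 1/13
S = 2 (S = 2 - 0*7*(-5) = 2 - 0*(-5) = 2 - 1*0 = 2 + 0 = 2)
x(d, a) = 1/(3*(-5 + 6*d)) (x(d, a) = 1/(3*((-2 + 6*d) - 3)) = 1/(3*(-5 + 6*d)))
x(-83, S) + V(v(-8, -7), -208) = 1/(3*(-5 + 6*(-83))) + 1/13 = 1/(3*(-5 - 498)) + 1/13 = (⅓)/(-503) + 1/13 = (⅓)*(-1/503) + 1/13 = -1/1509 + 1/13 = 1496/19617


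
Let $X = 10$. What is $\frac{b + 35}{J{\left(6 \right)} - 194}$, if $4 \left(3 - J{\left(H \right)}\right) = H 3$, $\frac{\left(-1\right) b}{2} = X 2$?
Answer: $\frac{10}{391} \approx 0.025575$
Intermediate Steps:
$b = -40$ ($b = - 2 \cdot 10 \cdot 2 = \left(-2\right) 20 = -40$)
$J{\left(H \right)} = 3 - \frac{3 H}{4}$ ($J{\left(H \right)} = 3 - \frac{H 3}{4} = 3 - \frac{3 H}{4}$)
$\frac{b + 35}{J{\left(6 \right)} - 194} = \frac{-40 + 35}{\left(3 - \frac{9}{2}\right) - 194} = - \frac{5}{\left(3 - \frac{9}{2}\right) - 194} = - \frac{5}{- \frac{3}{2} - 194} = - \frac{5}{- \frac{391}{2}} = \left(-5\right) \left(- \frac{2}{391}\right) = \frac{10}{391}$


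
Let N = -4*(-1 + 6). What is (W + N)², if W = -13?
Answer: 1089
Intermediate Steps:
N = -20 (N = -4*5 = -20)
(W + N)² = (-13 - 20)² = (-33)² = 1089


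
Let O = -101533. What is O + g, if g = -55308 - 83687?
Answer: -240528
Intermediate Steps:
g = -138995
O + g = -101533 - 138995 = -240528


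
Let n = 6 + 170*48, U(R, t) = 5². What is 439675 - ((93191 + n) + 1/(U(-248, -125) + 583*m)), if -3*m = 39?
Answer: 2555654173/7554 ≈ 3.3832e+5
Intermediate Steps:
m = -13 (m = -⅓*39 = -13)
U(R, t) = 25
n = 8166 (n = 6 + 8160 = 8166)
439675 - ((93191 + n) + 1/(U(-248, -125) + 583*m)) = 439675 - ((93191 + 8166) + 1/(25 + 583*(-13))) = 439675 - (101357 + 1/(25 - 7579)) = 439675 - (101357 + 1/(-7554)) = 439675 - (101357 - 1/7554) = 439675 - 1*765650777/7554 = 439675 - 765650777/7554 = 2555654173/7554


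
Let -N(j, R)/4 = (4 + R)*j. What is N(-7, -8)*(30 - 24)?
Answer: -672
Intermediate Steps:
N(j, R) = -4*j*(4 + R) (N(j, R) = -4*(4 + R)*j = -4*j*(4 + R))
N(-7, -8)*(30 - 24) = (-4*(-7)*(4 - 8))*(30 - 24) = -4*(-7)*(-4)*6 = -112*6 = -672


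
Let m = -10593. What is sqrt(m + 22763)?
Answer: sqrt(12170) ≈ 110.32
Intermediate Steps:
sqrt(m + 22763) = sqrt(-10593 + 22763) = sqrt(12170)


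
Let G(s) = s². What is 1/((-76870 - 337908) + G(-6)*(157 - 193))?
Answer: -1/416074 ≈ -2.4034e-6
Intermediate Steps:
1/((-76870 - 337908) + G(-6)*(157 - 193)) = 1/((-76870 - 337908) + (-6)²*(157 - 193)) = 1/(-414778 + 36*(-36)) = 1/(-414778 - 1296) = 1/(-416074) = -1/416074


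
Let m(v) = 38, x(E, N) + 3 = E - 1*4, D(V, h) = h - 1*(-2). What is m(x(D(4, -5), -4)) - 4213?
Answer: -4175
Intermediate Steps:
D(V, h) = 2 + h (D(V, h) = h + 2 = 2 + h)
x(E, N) = -7 + E (x(E, N) = -3 + (E - 1*4) = -3 + (E - 4) = -3 + (-4 + E) = -7 + E)
m(x(D(4, -5), -4)) - 4213 = 38 - 4213 = -4175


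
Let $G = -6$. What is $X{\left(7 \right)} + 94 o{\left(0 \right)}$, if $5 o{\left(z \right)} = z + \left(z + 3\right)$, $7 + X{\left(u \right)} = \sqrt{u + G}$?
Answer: $\frac{252}{5} \approx 50.4$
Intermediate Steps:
$X{\left(u \right)} = -7 + \sqrt{-6 + u}$ ($X{\left(u \right)} = -7 + \sqrt{u - 6} = -7 + \sqrt{-6 + u}$)
$o{\left(z \right)} = \frac{3}{5} + \frac{2 z}{5}$ ($o{\left(z \right)} = \frac{z + \left(z + 3\right)}{5} = \frac{z + \left(3 + z\right)}{5} = \frac{3 + 2 z}{5} = \frac{3}{5} + \frac{2 z}{5}$)
$X{\left(7 \right)} + 94 o{\left(0 \right)} = \left(-7 + \sqrt{-6 + 7}\right) + 94 \left(\frac{3}{5} + \frac{2}{5} \cdot 0\right) = \left(-7 + \sqrt{1}\right) + 94 \left(\frac{3}{5} + 0\right) = \left(-7 + 1\right) + 94 \cdot \frac{3}{5} = -6 + \frac{282}{5} = \frac{252}{5}$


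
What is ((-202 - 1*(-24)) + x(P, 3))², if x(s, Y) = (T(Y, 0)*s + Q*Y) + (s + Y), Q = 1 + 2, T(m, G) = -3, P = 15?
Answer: 38416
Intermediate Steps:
Q = 3
x(s, Y) = -2*s + 4*Y (x(s, Y) = (-3*s + 3*Y) + (s + Y) = (-3*s + 3*Y) + (Y + s) = -2*s + 4*Y)
((-202 - 1*(-24)) + x(P, 3))² = ((-202 - 1*(-24)) + (-2*15 + 4*3))² = ((-202 + 24) + (-30 + 12))² = (-178 - 18)² = (-196)² = 38416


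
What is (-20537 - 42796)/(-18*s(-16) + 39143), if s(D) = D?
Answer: -63333/39431 ≈ -1.6062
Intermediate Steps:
(-20537 - 42796)/(-18*s(-16) + 39143) = (-20537 - 42796)/(-18*(-16) + 39143) = -63333/(288 + 39143) = -63333/39431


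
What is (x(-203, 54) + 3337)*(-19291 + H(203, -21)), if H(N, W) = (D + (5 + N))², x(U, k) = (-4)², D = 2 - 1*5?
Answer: 76227102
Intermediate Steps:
D = -3 (D = 2 - 5 = -3)
x(U, k) = 16
H(N, W) = (2 + N)² (H(N, W) = (-3 + (5 + N))² = (2 + N)²)
(x(-203, 54) + 3337)*(-19291 + H(203, -21)) = (16 + 3337)*(-19291 + (2 + 203)²) = 3353*(-19291 + 205²) = 3353*(-19291 + 42025) = 3353*22734 = 76227102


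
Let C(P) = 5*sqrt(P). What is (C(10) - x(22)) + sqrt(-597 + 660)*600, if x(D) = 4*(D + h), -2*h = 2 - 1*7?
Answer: -98 + 5*sqrt(10) + 1800*sqrt(7) ≈ 4680.2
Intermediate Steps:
h = 5/2 (h = -(2 - 1*7)/2 = -(2 - 7)/2 = -1/2*(-5) = 5/2 ≈ 2.5000)
x(D) = 10 + 4*D (x(D) = 4*(D + 5/2) = 4*(5/2 + D) = 10 + 4*D)
(C(10) - x(22)) + sqrt(-597 + 660)*600 = (5*sqrt(10) - (10 + 4*22)) + sqrt(-597 + 660)*600 = (5*sqrt(10) - (10 + 88)) + sqrt(63)*600 = (5*sqrt(10) - 1*98) + (3*sqrt(7))*600 = (5*sqrt(10) - 98) + 1800*sqrt(7) = (-98 + 5*sqrt(10)) + 1800*sqrt(7) = -98 + 5*sqrt(10) + 1800*sqrt(7)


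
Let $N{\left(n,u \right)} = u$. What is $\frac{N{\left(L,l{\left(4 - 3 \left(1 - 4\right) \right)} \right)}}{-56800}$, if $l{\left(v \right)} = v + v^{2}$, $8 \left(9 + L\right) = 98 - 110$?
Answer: $- \frac{91}{28400} \approx -0.0032042$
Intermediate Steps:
$L = - \frac{21}{2}$ ($L = -9 + \frac{98 - 110}{8} = -9 + \frac{1}{8} \left(-12\right) = -9 - \frac{3}{2} = - \frac{21}{2} \approx -10.5$)
$\frac{N{\left(L,l{\left(4 - 3 \left(1 - 4\right) \right)} \right)}}{-56800} = \frac{\left(4 - 3 \left(1 - 4\right)\right) \left(1 - \left(-4 + 3 \left(1 - 4\right)\right)\right)}{-56800} = \left(4 - 3 \left(1 - 4\right)\right) \left(1 - \left(-4 + 3 \left(1 - 4\right)\right)\right) \left(- \frac{1}{56800}\right) = \left(4 - -9\right) \left(1 + \left(4 - -9\right)\right) \left(- \frac{1}{56800}\right) = \left(4 + 9\right) \left(1 + \left(4 + 9\right)\right) \left(- \frac{1}{56800}\right) = 13 \left(1 + 13\right) \left(- \frac{1}{56800}\right) = 13 \cdot 14 \left(- \frac{1}{56800}\right) = 182 \left(- \frac{1}{56800}\right) = - \frac{91}{28400}$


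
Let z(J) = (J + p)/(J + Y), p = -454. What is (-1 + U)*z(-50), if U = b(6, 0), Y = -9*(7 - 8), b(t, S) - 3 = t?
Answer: 4032/41 ≈ 98.341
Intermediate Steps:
b(t, S) = 3 + t
Y = 9 (Y = -9*(-1) = 9)
U = 9 (U = 3 + 6 = 9)
z(J) = (-454 + J)/(9 + J) (z(J) = (J - 454)/(J + 9) = (-454 + J)/(9 + J))
(-1 + U)*z(-50) = (-1 + 9)*((-454 - 50)/(9 - 50)) = 8*(-504/(-41)) = 8*(-1/41*(-504)) = 8*(504/41) = 4032/41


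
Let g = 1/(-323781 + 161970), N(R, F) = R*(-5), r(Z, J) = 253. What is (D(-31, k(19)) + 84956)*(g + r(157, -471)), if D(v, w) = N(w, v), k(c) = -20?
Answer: 1160679336064/53937 ≈ 2.1519e+7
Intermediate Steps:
N(R, F) = -5*R
g = -1/161811 (g = 1/(-161811) = -1/161811 ≈ -6.1801e-6)
D(v, w) = -5*w
(D(-31, k(19)) + 84956)*(g + r(157, -471)) = (-5*(-20) + 84956)*(-1/161811 + 253) = (100 + 84956)*(40938182/161811) = 85056*(40938182/161811) = 1160679336064/53937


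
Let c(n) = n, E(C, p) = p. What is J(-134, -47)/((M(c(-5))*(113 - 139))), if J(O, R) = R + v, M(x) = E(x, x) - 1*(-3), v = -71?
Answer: -59/26 ≈ -2.2692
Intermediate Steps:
M(x) = 3 + x (M(x) = x - 1*(-3) = x + 3 = 3 + x)
J(O, R) = -71 + R (J(O, R) = R - 71 = -71 + R)
J(-134, -47)/((M(c(-5))*(113 - 139))) = (-71 - 47)/(((3 - 5)*(113 - 139))) = -118/((-2*(-26))) = -118/52 = -118*1/52 = -59/26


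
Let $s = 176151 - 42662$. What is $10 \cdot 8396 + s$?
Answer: $217449$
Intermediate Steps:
$s = 133489$
$10 \cdot 8396 + s = 10 \cdot 8396 + 133489 = 83960 + 133489 = 217449$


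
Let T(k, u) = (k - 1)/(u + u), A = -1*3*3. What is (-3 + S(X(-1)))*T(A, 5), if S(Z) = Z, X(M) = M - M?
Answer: 3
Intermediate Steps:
X(M) = 0
A = -9 (A = -3*3 = -9)
T(k, u) = (-1 + k)/(2*u) (T(k, u) = (-1 + k)/((2*u)) = (-1 + k)*(1/(2*u)) = (-1 + k)/(2*u))
(-3 + S(X(-1)))*T(A, 5) = (-3 + 0)*((½)*(-1 - 9)/5) = -3*(-10)/(2*5) = -3*(-1) = 3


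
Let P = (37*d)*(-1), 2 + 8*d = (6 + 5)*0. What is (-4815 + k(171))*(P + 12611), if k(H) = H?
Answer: -58608441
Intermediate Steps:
d = -¼ (d = -¼ + ((6 + 5)*0)/8 = -¼ + (11*0)/8 = -¼ + (⅛)*0 = -¼ + 0 = -¼ ≈ -0.25000)
P = 37/4 (P = (37*(-¼))*(-1) = -37/4*(-1) = 37/4 ≈ 9.2500)
(-4815 + k(171))*(P + 12611) = (-4815 + 171)*(37/4 + 12611) = -4644*50481/4 = -58608441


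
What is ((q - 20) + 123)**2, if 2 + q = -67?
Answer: 1156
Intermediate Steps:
q = -69 (q = -2 - 67 = -69)
((q - 20) + 123)**2 = ((-69 - 20) + 123)**2 = (-89 + 123)**2 = 34**2 = 1156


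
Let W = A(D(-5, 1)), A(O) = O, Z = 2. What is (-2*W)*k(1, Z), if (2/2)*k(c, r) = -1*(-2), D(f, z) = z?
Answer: -4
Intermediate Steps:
k(c, r) = 2 (k(c, r) = -1*(-2) = 2)
W = 1
(-2*W)*k(1, Z) = -2*1*2 = -2*2 = -4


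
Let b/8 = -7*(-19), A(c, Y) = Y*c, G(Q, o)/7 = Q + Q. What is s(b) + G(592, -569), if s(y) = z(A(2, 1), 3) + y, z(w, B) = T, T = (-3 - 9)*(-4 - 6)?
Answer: 9472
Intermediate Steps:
G(Q, o) = 14*Q (G(Q, o) = 7*(Q + Q) = 7*(2*Q) = 14*Q)
b = 1064 (b = 8*(-7*(-19)) = 8*133 = 1064)
T = 120 (T = -12*(-10) = 120)
z(w, B) = 120
s(y) = 120 + y
s(b) + G(592, -569) = (120 + 1064) + 14*592 = 1184 + 8288 = 9472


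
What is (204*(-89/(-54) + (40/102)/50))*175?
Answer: 532070/9 ≈ 59119.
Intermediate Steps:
(204*(-89/(-54) + (40/102)/50))*175 = (204*(-89*(-1/54) + (40*(1/102))*(1/50)))*175 = (204*(89/54 + (20/51)*(1/50)))*175 = (204*(89/54 + 2/255))*175 = (204*(7601/4590))*175 = (15202/45)*175 = 532070/9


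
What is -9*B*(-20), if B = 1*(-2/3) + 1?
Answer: 60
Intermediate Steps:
B = ⅓ (B = 1*(-2*⅓) + 1 = 1*(-⅔) + 1 = -⅔ + 1 = ⅓ ≈ 0.33333)
-9*B*(-20) = -9*⅓*(-20) = -3*(-20) = 60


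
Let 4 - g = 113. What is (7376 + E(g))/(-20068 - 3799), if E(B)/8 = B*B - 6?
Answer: -102376/23867 ≈ -4.2894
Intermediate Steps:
g = -109 (g = 4 - 1*113 = 4 - 113 = -109)
E(B) = -48 + 8*B² (E(B) = 8*(B*B - 6) = 8*(B² - 6) = 8*(-6 + B²) = -48 + 8*B²)
(7376 + E(g))/(-20068 - 3799) = (7376 + (-48 + 8*(-109)²))/(-20068 - 3799) = (7376 + (-48 + 8*11881))/(-23867) = (7376 + (-48 + 95048))*(-1/23867) = (7376 + 95000)*(-1/23867) = 102376*(-1/23867) = -102376/23867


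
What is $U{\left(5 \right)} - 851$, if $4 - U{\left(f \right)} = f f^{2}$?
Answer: $-972$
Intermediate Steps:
$U{\left(f \right)} = 4 - f^{3}$ ($U{\left(f \right)} = 4 - f f^{2} = 4 - f^{3}$)
$U{\left(5 \right)} - 851 = \left(4 - 5^{3}\right) - 851 = \left(4 - 125\right) - 851 = -121 - 851 = -972$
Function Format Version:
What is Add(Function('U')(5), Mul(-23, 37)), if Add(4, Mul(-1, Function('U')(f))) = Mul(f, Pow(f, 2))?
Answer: -972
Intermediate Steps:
Function('U')(f) = Add(4, Mul(-1, Pow(f, 3))) (Function('U')(f) = Add(4, Mul(-1, Mul(f, Pow(f, 2)))) = Add(4, Mul(-1, Pow(f, 3))))
Add(Function('U')(5), Mul(-23, 37)) = Add(Add(4, Mul(-1, Pow(5, 3))), Mul(-23, 37)) = Add(Add(4, Mul(-1, 125)), -851) = Add(Add(4, -125), -851) = Add(-121, -851) = -972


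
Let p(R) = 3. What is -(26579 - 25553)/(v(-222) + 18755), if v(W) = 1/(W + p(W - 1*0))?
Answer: -5913/108088 ≈ -0.054705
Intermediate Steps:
v(W) = 1/(3 + W) (v(W) = 1/(W + 3) = 1/(3 + W))
-(26579 - 25553)/(v(-222) + 18755) = -(26579 - 25553)/(1/(3 - 222) + 18755) = -1026/(1/(-219) + 18755) = -1026/(-1/219 + 18755) = -1026/4107344/219 = -1026*219/4107344 = -1*5913/108088 = -5913/108088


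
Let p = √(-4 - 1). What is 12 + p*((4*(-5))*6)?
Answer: 12 - 120*I*√5 ≈ 12.0 - 268.33*I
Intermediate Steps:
p = I*√5 (p = √(-5) = I*√5 ≈ 2.2361*I)
12 + p*((4*(-5))*6) = 12 + (I*√5)*((4*(-5))*6) = 12 + (I*√5)*(-20*6) = 12 + (I*√5)*(-120) = 12 - 120*I*√5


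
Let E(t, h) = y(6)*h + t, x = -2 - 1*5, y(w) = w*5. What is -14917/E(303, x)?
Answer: -14917/93 ≈ -160.40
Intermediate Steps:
y(w) = 5*w
x = -7 (x = -2 - 5 = -7)
E(t, h) = t + 30*h (E(t, h) = (5*6)*h + t = 30*h + t = t + 30*h)
-14917/E(303, x) = -14917/(303 + 30*(-7)) = -14917/(303 - 210) = -14917/93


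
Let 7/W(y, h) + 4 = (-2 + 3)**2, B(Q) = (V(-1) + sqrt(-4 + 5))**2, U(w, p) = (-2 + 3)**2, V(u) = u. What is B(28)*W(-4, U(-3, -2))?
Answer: 0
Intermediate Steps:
U(w, p) = 1 (U(w, p) = 1**2 = 1)
B(Q) = 0 (B(Q) = (-1 + sqrt(-4 + 5))**2 = (-1 + sqrt(1))**2 = (-1 + 1)**2 = 0**2 = 0)
W(y, h) = -7/3 (W(y, h) = 7/(-4 + (-2 + 3)**2) = 7/(-4 + 1**2) = 7/(-4 + 1) = 7/(-3) = 7*(-1/3) = -7/3)
B(28)*W(-4, U(-3, -2)) = 0*(-7/3) = 0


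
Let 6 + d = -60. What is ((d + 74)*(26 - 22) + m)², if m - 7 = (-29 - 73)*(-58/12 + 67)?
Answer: 39715204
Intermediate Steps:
d = -66 (d = -6 - 60 = -66)
m = -6334 (m = 7 + (-29 - 73)*(-58/12 + 67) = 7 - 102*(-58*1/12 + 67) = 7 - 102*(-29/6 + 67) = 7 - 102*373/6 = 7 - 6341 = -6334)
((d + 74)*(26 - 22) + m)² = ((-66 + 74)*(26 - 22) - 6334)² = (8*4 - 6334)² = (32 - 6334)² = (-6302)² = 39715204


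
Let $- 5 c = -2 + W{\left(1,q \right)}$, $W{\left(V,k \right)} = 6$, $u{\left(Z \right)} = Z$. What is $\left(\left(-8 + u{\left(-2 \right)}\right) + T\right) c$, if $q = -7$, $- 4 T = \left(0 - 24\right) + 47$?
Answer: $\frac{63}{5} \approx 12.6$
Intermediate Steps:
$T = - \frac{23}{4}$ ($T = - \frac{\left(0 - 24\right) + 47}{4} = - \frac{-24 + 47}{4} = \left(- \frac{1}{4}\right) 23 = - \frac{23}{4} \approx -5.75$)
$c = - \frac{4}{5}$ ($c = - \frac{-2 + 6}{5} = \left(- \frac{1}{5}\right) 4 = - \frac{4}{5} \approx -0.8$)
$\left(\left(-8 + u{\left(-2 \right)}\right) + T\right) c = \left(\left(-8 - 2\right) - \frac{23}{4}\right) \left(- \frac{4}{5}\right) = \left(-10 - \frac{23}{4}\right) \left(- \frac{4}{5}\right) = \left(- \frac{63}{4}\right) \left(- \frac{4}{5}\right) = \frac{63}{5}$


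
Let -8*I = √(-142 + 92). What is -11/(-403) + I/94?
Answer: 11/403 - 5*I*√2/752 ≈ 0.027295 - 0.009403*I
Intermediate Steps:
I = -5*I*√2/8 (I = -√(-142 + 92)/8 = -5*I*√2/8 ≈ -0.88388*I)
-11/(-403) + I/94 = -11/(-403) - 5*I*√2/8/94 = -11*(-1/403) - 5*I*√2/8*(1/94) = 11/403 - 5*I*√2/752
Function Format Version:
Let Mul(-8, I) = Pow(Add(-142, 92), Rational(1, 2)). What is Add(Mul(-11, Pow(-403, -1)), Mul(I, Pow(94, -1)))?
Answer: Add(Rational(11, 403), Mul(Rational(-5, 752), I, Pow(2, Rational(1, 2)))) ≈ Add(0.027295, Mul(-0.0094030, I))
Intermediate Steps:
I = Mul(Rational(-5, 8), I, Pow(2, Rational(1, 2))) (I = Mul(Rational(-1, 8), Pow(Add(-142, 92), Rational(1, 2))) = Mul(Rational(-1, 8), Pow(-50, Rational(1, 2))) = Mul(Rational(-1, 8), Mul(5, I, Pow(2, Rational(1, 2)))) = Mul(Rational(-5, 8), I, Pow(2, Rational(1, 2))) ≈ Mul(-0.88388, I))
Add(Mul(-11, Pow(-403, -1)), Mul(I, Pow(94, -1))) = Add(Mul(-11, Pow(-403, -1)), Mul(Mul(Rational(-5, 8), I, Pow(2, Rational(1, 2))), Pow(94, -1))) = Add(Mul(-11, Rational(-1, 403)), Mul(Mul(Rational(-5, 8), I, Pow(2, Rational(1, 2))), Rational(1, 94))) = Add(Rational(11, 403), Mul(Rational(-5, 752), I, Pow(2, Rational(1, 2))))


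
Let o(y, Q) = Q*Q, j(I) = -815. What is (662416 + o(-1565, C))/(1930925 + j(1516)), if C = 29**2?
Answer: 27953/39390 ≈ 0.70965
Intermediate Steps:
C = 841
o(y, Q) = Q**2
(662416 + o(-1565, C))/(1930925 + j(1516)) = (662416 + 841**2)/(1930925 - 815) = (662416 + 707281)/1930110 = 1369697*(1/1930110) = 27953/39390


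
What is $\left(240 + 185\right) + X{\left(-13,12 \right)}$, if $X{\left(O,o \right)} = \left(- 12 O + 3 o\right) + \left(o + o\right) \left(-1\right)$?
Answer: $593$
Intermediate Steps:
$X{\left(O,o \right)} = o - 12 O$ ($X{\left(O,o \right)} = \left(- 12 O + 3 o\right) + 2 o \left(-1\right) = \left(- 12 O + 3 o\right) - 2 o = o - 12 O$)
$\left(240 + 185\right) + X{\left(-13,12 \right)} = \left(240 + 185\right) + \left(12 - -156\right) = 425 + \left(12 + 156\right) = 425 + 168 = 593$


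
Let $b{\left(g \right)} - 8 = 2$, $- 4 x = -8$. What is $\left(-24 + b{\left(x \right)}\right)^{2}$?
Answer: $196$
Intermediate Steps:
$x = 2$ ($x = \left(- \frac{1}{4}\right) \left(-8\right) = 2$)
$b{\left(g \right)} = 10$ ($b{\left(g \right)} = 8 + 2 = 10$)
$\left(-24 + b{\left(x \right)}\right)^{2} = \left(-24 + 10\right)^{2} = \left(-14\right)^{2} = 196$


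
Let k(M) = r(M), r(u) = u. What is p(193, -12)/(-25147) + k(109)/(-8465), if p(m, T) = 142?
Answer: -3943053/212869355 ≈ -0.018523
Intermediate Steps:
k(M) = M
p(193, -12)/(-25147) + k(109)/(-8465) = 142/(-25147) + 109/(-8465) = 142*(-1/25147) + 109*(-1/8465) = -142/25147 - 109/8465 = -3943053/212869355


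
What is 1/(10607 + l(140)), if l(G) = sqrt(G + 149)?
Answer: 1/10624 ≈ 9.4126e-5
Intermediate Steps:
l(G) = sqrt(149 + G)
1/(10607 + l(140)) = 1/(10607 + sqrt(149 + 140)) = 1/(10607 + sqrt(289)) = 1/(10607 + 17) = 1/10624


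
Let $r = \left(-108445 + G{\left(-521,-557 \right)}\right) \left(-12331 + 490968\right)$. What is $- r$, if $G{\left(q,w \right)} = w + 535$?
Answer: $51916319479$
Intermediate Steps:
$G{\left(q,w \right)} = 535 + w$
$r = -51916319479$ ($r = \left(-108445 + \left(535 - 557\right)\right) \left(-12331 + 490968\right) = \left(-108445 - 22\right) 478637 = \left(-108467\right) 478637 = -51916319479$)
$- r = \left(-1\right) \left(-51916319479\right) = 51916319479$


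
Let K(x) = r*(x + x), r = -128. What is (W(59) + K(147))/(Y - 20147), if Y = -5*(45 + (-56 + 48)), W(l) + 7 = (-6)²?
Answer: 37603/20332 ≈ 1.8494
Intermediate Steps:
W(l) = 29 (W(l) = -7 + (-6)² = -7 + 36 = 29)
Y = -185 (Y = -5*(45 - 8) = -5*37 = -185)
K(x) = -256*x (K(x) = -128*(x + x) = -256*x)
(W(59) + K(147))/(Y - 20147) = (29 - 256*147)/(-185 - 20147) = (29 - 37632)/(-20332) = -37603*(-1/20332) = 37603/20332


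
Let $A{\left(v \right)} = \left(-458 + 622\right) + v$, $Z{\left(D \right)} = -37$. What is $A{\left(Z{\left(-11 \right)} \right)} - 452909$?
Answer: $-452782$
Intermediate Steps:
$A{\left(v \right)} = 164 + v$
$A{\left(Z{\left(-11 \right)} \right)} - 452909 = \left(164 - 37\right) - 452909 = 127 - 452909 = -452782$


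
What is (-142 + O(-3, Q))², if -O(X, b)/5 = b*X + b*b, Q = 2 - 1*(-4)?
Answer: 53824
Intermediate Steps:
Q = 6 (Q = 2 + 4 = 6)
O(X, b) = -5*b² - 5*X*b (O(X, b) = -5*(b*X + b*b) = -5*(X*b + b²) = -5*(b² + X*b) = -5*b² - 5*X*b)
(-142 + O(-3, Q))² = (-142 - 5*6*(-3 + 6))² = (-142 - 5*6*3)² = (-142 - 90)² = (-232)² = 53824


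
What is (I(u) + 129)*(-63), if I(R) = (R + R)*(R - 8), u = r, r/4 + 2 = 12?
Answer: -169407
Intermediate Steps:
r = 40 (r = -8 + 4*12 = -8 + 48 = 40)
u = 40
I(R) = 2*R*(-8 + R) (I(R) = (2*R)*(-8 + R) = 2*R*(-8 + R))
(I(u) + 129)*(-63) = (2*40*(-8 + 40) + 129)*(-63) = (2*40*32 + 129)*(-63) = (2560 + 129)*(-63) = 2689*(-63) = -169407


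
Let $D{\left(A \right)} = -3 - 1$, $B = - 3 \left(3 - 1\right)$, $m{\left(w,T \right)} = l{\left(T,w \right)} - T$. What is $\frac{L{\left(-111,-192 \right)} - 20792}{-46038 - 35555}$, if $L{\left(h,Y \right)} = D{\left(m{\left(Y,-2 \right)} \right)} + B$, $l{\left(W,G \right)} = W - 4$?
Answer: $\frac{20802}{81593} \approx 0.25495$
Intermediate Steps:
$l{\left(W,G \right)} = -4 + W$
$m{\left(w,T \right)} = -4$ ($m{\left(w,T \right)} = \left(-4 + T\right) - T = -4$)
$B = -6$ ($B = \left(-3\right) 2 = -6$)
$D{\left(A \right)} = -4$
$L{\left(h,Y \right)} = -10$ ($L{\left(h,Y \right)} = -4 - 6 = -10$)
$\frac{L{\left(-111,-192 \right)} - 20792}{-46038 - 35555} = \frac{-10 - 20792}{-46038 - 35555} = - \frac{20802}{-81593} = \left(-20802\right) \left(- \frac{1}{81593}\right) = \frac{20802}{81593}$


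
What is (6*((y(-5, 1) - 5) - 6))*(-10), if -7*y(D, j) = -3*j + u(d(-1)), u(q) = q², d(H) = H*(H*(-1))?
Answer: 4500/7 ≈ 642.86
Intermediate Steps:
d(H) = -H² (d(H) = H*(-H) = -H²)
y(D, j) = -⅐ + 3*j/7 (y(D, j) = -(-3*j + (-1*(-1)²)²)/7 = -(-3*j + (-1*1)²)/7 = -(-3*j + (-1)²)/7 = -(-3*j + 1)/7 = -(1 - 3*j)/7 = -⅐ + 3*j/7)
(6*((y(-5, 1) - 5) - 6))*(-10) = (6*(((-⅐ + (3/7)*1) - 5) - 6))*(-10) = (6*(((-⅐ + 3/7) - 5) - 6))*(-10) = (6*((2/7 - 5) - 6))*(-10) = (6*(-33/7 - 6))*(-10) = (6*(-75/7))*(-10) = -450/7*(-10) = 4500/7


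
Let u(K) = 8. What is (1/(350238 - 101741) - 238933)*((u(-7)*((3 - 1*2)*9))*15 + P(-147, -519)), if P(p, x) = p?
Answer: -55396066742100/248497 ≈ -2.2292e+8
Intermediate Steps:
(1/(350238 - 101741) - 238933)*((u(-7)*((3 - 1*2)*9))*15 + P(-147, -519)) = (1/(350238 - 101741) - 238933)*((8*((3 - 1*2)*9))*15 - 147) = (1/248497 - 238933)*((8*((3 - 2)*9))*15 - 147) = (1/248497 - 238933)*((8*(1*9))*15 - 147) = -59374133700*((8*9)*15 - 147)/248497 = -59374133700*(72*15 - 147)/248497 = -59374133700*(1080 - 147)/248497 = -59374133700/248497*933 = -55396066742100/248497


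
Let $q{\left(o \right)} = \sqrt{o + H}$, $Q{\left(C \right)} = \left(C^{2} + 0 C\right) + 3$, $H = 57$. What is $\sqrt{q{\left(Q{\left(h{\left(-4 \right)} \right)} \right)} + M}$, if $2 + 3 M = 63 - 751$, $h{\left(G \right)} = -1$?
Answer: $\sqrt{-230 + \sqrt{61}} \approx 14.906 i$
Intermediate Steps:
$Q{\left(C \right)} = 3 + C^{2}$ ($Q{\left(C \right)} = \left(C^{2} + 0\right) + 3 = C^{2} + 3 = 3 + C^{2}$)
$M = -230$ ($M = - \frac{2}{3} + \frac{63 - 751}{3} = - \frac{2}{3} + \frac{1}{3} \left(-688\right) = - \frac{2}{3} - \frac{688}{3} = -230$)
$q{\left(o \right)} = \sqrt{57 + o}$ ($q{\left(o \right)} = \sqrt{o + 57} = \sqrt{57 + o}$)
$\sqrt{q{\left(Q{\left(h{\left(-4 \right)} \right)} \right)} + M} = \sqrt{\sqrt{57 + \left(3 + \left(-1\right)^{2}\right)} - 230} = \sqrt{\sqrt{57 + \left(3 + 1\right)} - 230} = \sqrt{\sqrt{57 + 4} - 230} = \sqrt{\sqrt{61} - 230} = \sqrt{-230 + \sqrt{61}}$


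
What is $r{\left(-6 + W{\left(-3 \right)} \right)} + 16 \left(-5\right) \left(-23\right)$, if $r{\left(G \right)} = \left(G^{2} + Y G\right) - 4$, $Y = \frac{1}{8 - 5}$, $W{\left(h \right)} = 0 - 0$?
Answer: $1870$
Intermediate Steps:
$W{\left(h \right)} = 0$ ($W{\left(h \right)} = 0 + 0 = 0$)
$Y = \frac{1}{3} \approx 0.33333$
$r{\left(G \right)} = -4 + G^{2} + \frac{G}{3}$ ($r{\left(G \right)} = \left(G^{2} + \frac{G}{3}\right) - 4 = -4 + G^{2} + \frac{G}{3}$)
$r{\left(-6 + W{\left(-3 \right)} \right)} + 16 \left(-5\right) \left(-23\right) = \left(-4 + \left(-6 + 0\right)^{2} + \frac{-6 + 0}{3}\right) + 16 \left(-5\right) \left(-23\right) = \left(-4 + \left(-6\right)^{2} + \frac{1}{3} \left(-6\right)\right) - -1840 = \left(-4 + 36 - 2\right) + 1840 = 30 + 1840 = 1870$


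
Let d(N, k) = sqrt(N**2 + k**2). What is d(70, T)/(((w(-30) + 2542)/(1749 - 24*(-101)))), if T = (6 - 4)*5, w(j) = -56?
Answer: 104325*sqrt(2)/1243 ≈ 118.69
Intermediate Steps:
T = 10 (T = 2*5 = 10)
d(70, T)/(((w(-30) + 2542)/(1749 - 24*(-101)))) = sqrt(70**2 + 10**2)/(((-56 + 2542)/(1749 - 24*(-101)))) = sqrt(4900 + 100)/((2486/(1749 + 2424))) = sqrt(5000)/((2486/4173)) = (50*sqrt(2))/((2486*(1/4173))) = (50*sqrt(2))/(2486/4173) = (50*sqrt(2))*(4173/2486) = 104325*sqrt(2)/1243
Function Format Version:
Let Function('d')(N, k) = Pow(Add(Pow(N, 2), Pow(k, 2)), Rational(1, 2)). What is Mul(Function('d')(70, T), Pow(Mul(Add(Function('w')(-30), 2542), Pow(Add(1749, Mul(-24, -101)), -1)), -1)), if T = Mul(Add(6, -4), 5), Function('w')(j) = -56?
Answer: Mul(Rational(104325, 1243), Pow(2, Rational(1, 2))) ≈ 118.69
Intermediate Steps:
T = 10 (T = Mul(2, 5) = 10)
Mul(Function('d')(70, T), Pow(Mul(Add(Function('w')(-30), 2542), Pow(Add(1749, Mul(-24, -101)), -1)), -1)) = Mul(Pow(Add(Pow(70, 2), Pow(10, 2)), Rational(1, 2)), Pow(Mul(Add(-56, 2542), Pow(Add(1749, Mul(-24, -101)), -1)), -1)) = Mul(Pow(Add(4900, 100), Rational(1, 2)), Pow(Mul(2486, Pow(Add(1749, 2424), -1)), -1)) = Mul(Pow(5000, Rational(1, 2)), Pow(Mul(2486, Pow(4173, -1)), -1)) = Mul(Mul(50, Pow(2, Rational(1, 2))), Pow(Mul(2486, Rational(1, 4173)), -1)) = Mul(Mul(50, Pow(2, Rational(1, 2))), Pow(Rational(2486, 4173), -1)) = Mul(Mul(50, Pow(2, Rational(1, 2))), Rational(4173, 2486)) = Mul(Rational(104325, 1243), Pow(2, Rational(1, 2)))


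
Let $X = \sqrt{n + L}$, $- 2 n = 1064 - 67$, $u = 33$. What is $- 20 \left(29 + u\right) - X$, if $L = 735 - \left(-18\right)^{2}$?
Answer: $-1240 - \frac{5 i \sqrt{14}}{2} \approx -1240.0 - 9.3541 i$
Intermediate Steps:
$n = - \frac{997}{2}$ ($n = - \frac{1064 - 67}{2} = \left(- \frac{1}{2}\right) 997 = - \frac{997}{2} \approx -498.5$)
$L = 411$ ($L = 735 - 324 = 411$)
$X = \frac{5 i \sqrt{14}}{2}$ ($X = \sqrt{- \frac{997}{2} + 411} = \sqrt{- \frac{175}{2}} = \frac{5 i \sqrt{14}}{2} \approx 9.3541 i$)
$- 20 \left(29 + u\right) - X = - 20 \left(29 + 33\right) - \frac{5 i \sqrt{14}}{2} = \left(-20\right) 62 - \frac{5 i \sqrt{14}}{2} = -1240 - \frac{5 i \sqrt{14}}{2}$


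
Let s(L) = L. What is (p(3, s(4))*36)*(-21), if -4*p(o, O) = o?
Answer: 567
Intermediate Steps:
p(o, O) = -o/4
(p(3, s(4))*36)*(-21) = (-1/4*3*36)*(-21) = -3/4*36*(-21) = -27*(-21) = 567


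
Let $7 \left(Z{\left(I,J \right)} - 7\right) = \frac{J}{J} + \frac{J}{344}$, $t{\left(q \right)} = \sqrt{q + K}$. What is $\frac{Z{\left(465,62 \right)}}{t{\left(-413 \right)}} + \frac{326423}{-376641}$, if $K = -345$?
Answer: $- \frac{326423}{376641} - \frac{1233 i \sqrt{758}}{130376} \approx -0.86667 - 0.26038 i$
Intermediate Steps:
$t{\left(q \right)} = \sqrt{-345 + q}$ ($t{\left(q \right)} = \sqrt{q - 345} = \sqrt{-345 + q}$)
$Z{\left(I,J \right)} = \frac{50}{7} + \frac{J}{2408}$ ($Z{\left(I,J \right)} = 7 + \frac{\frac{J}{J} + \frac{J}{344}}{7} = 7 + \frac{1 + J \frac{1}{344}}{7} = 7 + \frac{1 + \frac{J}{344}}{7} = 7 + \left(\frac{1}{7} + \frac{J}{2408}\right) = \frac{50}{7} + \frac{J}{2408}$)
$\frac{Z{\left(465,62 \right)}}{t{\left(-413 \right)}} + \frac{326423}{-376641} = \frac{\frac{50}{7} + \frac{1}{2408} \cdot 62}{\sqrt{-345 - 413}} + \frac{326423}{-376641} = \frac{\frac{50}{7} + \frac{31}{1204}}{\sqrt{-758}} + 326423 \left(- \frac{1}{376641}\right) = \frac{1233}{172 i \sqrt{758}} - \frac{326423}{376641} = \frac{1233 \left(- \frac{i \sqrt{758}}{758}\right)}{172} - \frac{326423}{376641} = - \frac{1233 i \sqrt{758}}{130376} - \frac{326423}{376641} = - \frac{326423}{376641} - \frac{1233 i \sqrt{758}}{130376}$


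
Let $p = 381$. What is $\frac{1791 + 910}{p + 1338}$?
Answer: $\frac{2701}{1719} \approx 1.5713$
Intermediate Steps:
$\frac{1791 + 910}{p + 1338} = \frac{1791 + 910}{381 + 1338} = \frac{2701}{1719}$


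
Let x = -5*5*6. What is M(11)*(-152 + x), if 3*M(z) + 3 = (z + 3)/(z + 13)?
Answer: 4379/18 ≈ 243.28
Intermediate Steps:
M(z) = -1 + (3 + z)/(3*(13 + z)) (M(z) = -1 + ((z + 3)/(z + 13))/3 = -1 + ((3 + z)/(13 + z))/3 = -1 + (3 + z)/(3*(13 + z)))
x = -150 (x = -25*6 = -150)
M(11)*(-152 + x) = (2*(-18 - 1*11)/(3*(13 + 11)))*(-152 - 150) = ((⅔)*(-18 - 11)/24)*(-302) = ((⅔)*(1/24)*(-29))*(-302) = -29/36*(-302) = 4379/18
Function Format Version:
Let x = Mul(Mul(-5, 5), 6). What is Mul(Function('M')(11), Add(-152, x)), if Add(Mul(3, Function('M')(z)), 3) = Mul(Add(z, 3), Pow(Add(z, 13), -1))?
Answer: Rational(4379, 18) ≈ 243.28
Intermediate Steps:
Function('M')(z) = Add(-1, Mul(Rational(1, 3), Pow(Add(13, z), -1), Add(3, z))) (Function('M')(z) = Add(-1, Mul(Rational(1, 3), Mul(Add(z, 3), Pow(Add(z, 13), -1)))) = Add(-1, Mul(Rational(1, 3), Mul(Add(3, z), Pow(Add(13, z), -1)))) = Add(-1, Mul(Rational(1, 3), Mul(Pow(Add(13, z), -1), Add(3, z)))) = Add(-1, Mul(Rational(1, 3), Pow(Add(13, z), -1), Add(3, z))))
x = -150 (x = Mul(-25, 6) = -150)
Mul(Function('M')(11), Add(-152, x)) = Mul(Mul(Rational(2, 3), Pow(Add(13, 11), -1), Add(-18, Mul(-1, 11))), Add(-152, -150)) = Mul(Mul(Rational(2, 3), Pow(24, -1), Add(-18, -11)), -302) = Mul(Mul(Rational(2, 3), Rational(1, 24), -29), -302) = Mul(Rational(-29, 36), -302) = Rational(4379, 18)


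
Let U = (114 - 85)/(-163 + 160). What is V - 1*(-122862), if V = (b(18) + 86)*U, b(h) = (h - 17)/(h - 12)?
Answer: 2196523/18 ≈ 1.2203e+5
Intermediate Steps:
b(h) = (-17 + h)/(-12 + h)
U = -29/3 (U = 29/(-3) = 29*(-1/3) = -29/3 ≈ -9.6667)
V = -14993/18 (V = ((-17 + 18)/(-12 + 18) + 86)*(-29/3) = (1/6 + 86)*(-29/3) = (517/6)*(-29/3) = -14993/18 ≈ -832.94)
V - 1*(-122862) = -14993/18 - 1*(-122862) = -14993/18 + 122862 = 2196523/18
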